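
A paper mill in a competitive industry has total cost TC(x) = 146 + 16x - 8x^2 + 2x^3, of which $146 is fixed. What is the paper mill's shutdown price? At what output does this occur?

$8 per unit, at x = 2

The shutdown price is the minimum of AVC. VC = 16x - 8x^2 + 2x^3, so AVC = 16 - 8x + 2x^2.
dAVC/dx = -8 + 4x = 0 gives x = 2. min AVC = 16 - 8·2 + 2·2^2 = 8.
So the shutdown price is $8.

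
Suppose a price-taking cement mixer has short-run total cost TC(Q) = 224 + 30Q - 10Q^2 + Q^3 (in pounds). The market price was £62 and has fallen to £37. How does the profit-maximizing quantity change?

Output falls from 8 to 7

MC = 30 - 20Q + 3Q^2; the shutdown threshold is min AVC = £5 (at Q = 5).
With P = £62 above the shutdown price, P = MC gives Q = 8.
At P = £37 ≥ min AVC, set P = MC: Q = 7. The firm stays open but cuts output.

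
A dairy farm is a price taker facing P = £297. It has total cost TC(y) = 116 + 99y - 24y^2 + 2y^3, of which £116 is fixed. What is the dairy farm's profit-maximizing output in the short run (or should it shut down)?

Variable cost is VC = 99y - 24y^2 + 2y^3, so AVC = VC/y = 99 - 24y + 2y^2 and MC = dTC/dy = 99 - 48y + 6y^2.
AVC is minimized where dAVC/dy = -24 + 4y = 0, at y = 6; min AVC = 99 - 24·6 + 2·6^2 = £27.
P = £297 exceeds min AVC = £27, so the firm stays open.
P = MC gives -198 - 48y + 6y^2 = 0, with roots -3 and 11. Take the larger (rising MC): y* = 11.
Check: AVC at y = 11 is £77 ≤ P, so revenue covers variable cost.
Profit = P·y − TC = 297·11 − 963 = £2304.

Produce at y = 11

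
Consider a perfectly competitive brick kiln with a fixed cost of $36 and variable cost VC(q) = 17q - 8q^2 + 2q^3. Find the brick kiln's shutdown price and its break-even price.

AVC = 17 - 8q + 2q^2; minimized at q = 2, giving min AVC = $9. That is the shutdown price.
ATC = 36/q + 17 - 8q + 2q^2. Setting dATC/dq = −36/q^2 − 8 + 4q = 0 gives q = 3 (since 4·3^3 − 8·3^2 = 36).
min ATC = 36/3 + 17 − 8·3 + 2·3^2 = $23. That is the break-even price.
Between these two prices the firm operates at a loss; above $23 it earns a profit.

Shutdown price = $9; break-even price = $23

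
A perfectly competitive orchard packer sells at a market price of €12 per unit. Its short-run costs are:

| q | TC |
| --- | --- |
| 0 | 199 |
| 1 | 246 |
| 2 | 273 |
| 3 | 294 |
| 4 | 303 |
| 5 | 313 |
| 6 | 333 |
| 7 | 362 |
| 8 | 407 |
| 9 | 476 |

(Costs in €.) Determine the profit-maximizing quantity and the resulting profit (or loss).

q = 0 (shut down); profit = -€199

Profit at each row (π = 12q − TC): q=0: -199; q=1: -234; q=2: -249; q=3: -258; q=4: -255; q=5: -253; q=6: -261; q=7: -278; q=8: -311; q=9: -368.
Profit is highest at q = 0. Equivalently, the lowest AVC in the table is 134/6 ≈ €22.33 at q = 6, and P = €12 falls below it — price never covers variable cost, so the firm shuts down and loses only its fixed cost.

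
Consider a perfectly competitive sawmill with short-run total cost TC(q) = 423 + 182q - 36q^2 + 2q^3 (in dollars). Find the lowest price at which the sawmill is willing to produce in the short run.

The firm shuts down when price falls below the minimum of average variable cost. AVC = VC/q = 182 - 36q + 2q^2.
dAVC/dq = -36 + 4q = 0 gives q = 9. min AVC = 182 - 36·9 + 2·9^2 = 20.
So the shutdown price is $20.

$20 per unit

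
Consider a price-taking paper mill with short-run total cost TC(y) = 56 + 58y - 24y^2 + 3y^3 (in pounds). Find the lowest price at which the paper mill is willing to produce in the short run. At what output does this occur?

The firm shuts down when price falls below the minimum of average variable cost. AVC = VC/y = 58 - 24y + 3y^2.
dAVC/dy = -24 + 6y = 0 gives y = 4. min AVC = 58 - 24·4 + 3·4^2 = 10.
The firm shuts down for any P below £10.

£10 per unit, at y = 4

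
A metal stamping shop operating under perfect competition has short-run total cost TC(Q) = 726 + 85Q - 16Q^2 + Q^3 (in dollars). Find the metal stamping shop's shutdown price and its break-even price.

Shutdown price = $21; break-even price = $96

AVC = 85 - 16Q + Q^2; minimized at Q = 8, giving min AVC = $21. That is the shutdown price.
ATC = 726/Q + 85 - 16Q + Q^2. Setting dATC/dQ = −726/Q^2 − 16 + 2Q = 0 gives Q = 11 (since 2·11^3 − 16·11^2 = 726).
min ATC = 726/11 + 85 − 16·11 + 11^2 = $96. That is the break-even price.
For $21 ≤ P < $96 the firm produces at a loss; below $21 it shuts down.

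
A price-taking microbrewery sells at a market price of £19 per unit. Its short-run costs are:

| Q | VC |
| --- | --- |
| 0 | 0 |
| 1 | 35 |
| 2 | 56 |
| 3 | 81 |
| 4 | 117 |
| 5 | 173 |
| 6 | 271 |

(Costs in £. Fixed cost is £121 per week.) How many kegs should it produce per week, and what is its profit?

Q = 0 (shut down); profit = -£121

Profit at each row (π = 19Q − TC): Q=0: -121; Q=1: -137; Q=2: -139; Q=3: -145; Q=4: -162; Q=5: -199; Q=6: -278.
Profit is highest at Q = 0. Equivalently, the lowest AVC in the table is 81/3 ≈ £27 at Q = 3, and P = £19 falls below it — price never covers variable cost, so the firm shuts down and loses only its fixed cost.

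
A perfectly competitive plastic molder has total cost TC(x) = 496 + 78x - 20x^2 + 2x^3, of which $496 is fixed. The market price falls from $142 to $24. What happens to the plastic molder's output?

Output falls from 8 to 0 (the firm shuts down)

MC = 78 - 40x + 6x^2; the shutdown threshold is min AVC = $28 (at x = 5).
At P = $142 ≥ min AVC, set P = MC on the rising branch: x = 8.
At P = $24 < min AVC = $28, price no longer covers variable cost at any output, so the firm shuts down: x = 0.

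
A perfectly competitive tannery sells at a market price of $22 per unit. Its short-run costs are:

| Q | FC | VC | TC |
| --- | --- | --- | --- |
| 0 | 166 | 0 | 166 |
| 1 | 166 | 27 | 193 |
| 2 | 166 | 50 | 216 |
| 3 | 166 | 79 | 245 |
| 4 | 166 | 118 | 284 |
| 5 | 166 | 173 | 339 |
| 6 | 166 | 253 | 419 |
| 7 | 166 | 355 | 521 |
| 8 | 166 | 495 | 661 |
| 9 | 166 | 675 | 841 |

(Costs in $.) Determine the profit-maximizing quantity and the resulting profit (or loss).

Q = 0 (shut down); profit = -$166

Profit at each row (π = 22Q − TC): Q=0: -166; Q=1: -171; Q=2: -172; Q=3: -179; Q=4: -196; Q=5: -229; Q=6: -287; Q=7: -367; Q=8: -485; Q=9: -643.
Profit is highest at Q = 0. Equivalently, the lowest AVC in the table is 50/2 ≈ $25 at Q = 2, and P = $22 falls below it — price never covers variable cost, so the firm shuts down and loses only its fixed cost.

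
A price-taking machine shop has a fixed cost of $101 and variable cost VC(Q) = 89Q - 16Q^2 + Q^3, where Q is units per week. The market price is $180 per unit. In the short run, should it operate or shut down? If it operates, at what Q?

Variable cost is VC = 89Q - 16Q^2 + Q^3, so AVC = VC/Q = 89 - 16Q + Q^2 and MC = dTC/dQ = 89 - 32Q + 3Q^2.
The AVC parabola has its vertex at Q = 16/2 = 8, where AVC = 89 - 16·8 + 8^2 = $25.
Since P = $180 ≥ min AVC = $25, price covers variable cost and the firm should produce.
Set P = MC: 180 = 89 - 32Q + 3Q^2 → -91 - 32Q + 3Q^2 = 0. The roots are Q = -7/3 and Q = 13; the profit-maximizing output is on the rising part of MC, so Q* = 13.
Check: AVC at Q = 13 is $50 ≤ P, so revenue covers variable cost.
Profit = P·Q − TC = 180·13 − 751 = $1589.

Produce at Q = 13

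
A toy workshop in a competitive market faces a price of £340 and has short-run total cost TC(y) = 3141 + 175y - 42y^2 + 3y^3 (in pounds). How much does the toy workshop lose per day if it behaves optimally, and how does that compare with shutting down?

Profit = -£237 at y = 11

AVC = 175 - 42y + 3y^2 has its minimum £28 at y = 7; price £340 clears that bar, so the firm operates.
With MC = 175 - 84y + 9y^2, P = MC on the upward-sloping part at y* = 11.
TR = 340·11 = 3740. TC = 3141 + 836 = 3977. Profit = 3740 − 3977 = -£237.
Shutting down would mean losing the fixed cost of £3141, so operating at a loss of £237 is better by £2904.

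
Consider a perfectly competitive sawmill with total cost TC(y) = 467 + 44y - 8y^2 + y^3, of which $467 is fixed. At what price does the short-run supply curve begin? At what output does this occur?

$28 per unit, at y = 4

The shutdown price is the minimum of AVC. VC = 44y - 8y^2 + y^3, so AVC = 44 - 8y + y^2.
At the minimum of AVC, MC = AVC. MC = 44 - 16y + 3y^2; setting MC = AVC gives 2y^2 - 8y = 0, so y = 4. min AVC = 28.
For P < $28 the firm produces nothing.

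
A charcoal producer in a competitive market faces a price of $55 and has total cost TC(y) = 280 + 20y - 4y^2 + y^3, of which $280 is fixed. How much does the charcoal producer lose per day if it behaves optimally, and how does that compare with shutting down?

AVC = 20 - 4y + y^2 has its minimum $16 at y = 2; price $55 clears that bar, so the firm operates.
With MC = 20 - 8y + 3y^2, P = MC on the upward-sloping part at y* = 5.
TR = 55·5 = 275. TC = 280 + 125 = 405. Profit = 275 − 405 = -$130.
That loss of $130 beats the $280 the firm would lose by shutting down; producing recovers $150 of fixed cost.

Profit = -$130 at y = 5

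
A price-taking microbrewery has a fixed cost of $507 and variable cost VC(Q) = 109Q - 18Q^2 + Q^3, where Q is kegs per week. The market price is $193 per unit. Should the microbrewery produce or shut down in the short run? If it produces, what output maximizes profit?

Produce at Q = 14

From TC, MC = TC'(Q) = 109 - 36Q + 3Q^2 and AVC = VC/Q = 109 - 18Q + Q^2.
The AVC parabola has its vertex at Q = 18/2 = 9, where AVC = 109 - 18·9 + 9^2 = $28.
Since P = $193 ≥ min AVC = $28, price covers variable cost and the firm should produce.
P = MC gives -84 - 36Q + 3Q^2 = 0, with roots -2 and 14. Take the larger (rising MC): Q* = 14.
Check: AVC at Q = 14 is $53 ≤ P, so revenue covers variable cost.
Profit = P·Q − TC = 193·14 − 1249 = $1453.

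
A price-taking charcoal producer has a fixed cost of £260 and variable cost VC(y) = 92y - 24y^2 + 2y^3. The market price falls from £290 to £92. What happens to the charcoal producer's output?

Output falls from 11 to 8

MC = 92 - 48y + 6y^2; the shutdown threshold is min AVC = £20 (at y = 6).
At P = £290 ≥ min AVC, set P = MC on the rising branch: y = 11.
At P = £92 ≥ min AVC, set P = MC: y = 8. The firm stays open but cuts output.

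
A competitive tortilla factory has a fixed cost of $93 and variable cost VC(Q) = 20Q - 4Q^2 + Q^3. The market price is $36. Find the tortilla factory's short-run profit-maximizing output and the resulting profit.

Profit = -$29 at Q = 4

AVC = 20 - 4Q + Q^2; min AVC = $16 at Q = 2. Since P = $36 ≥ min AVC, the firm produces.
With MC = 20 - 8Q + 3Q^2, P = MC on the upward-sloping part at Q* = 4.
TR = 36·4 = 144. TC = 93 + 80 = 173. Profit = 144 − 173 = -$29.
That loss of $29 beats the $93 the firm would lose by shutting down; producing recovers $64 of fixed cost.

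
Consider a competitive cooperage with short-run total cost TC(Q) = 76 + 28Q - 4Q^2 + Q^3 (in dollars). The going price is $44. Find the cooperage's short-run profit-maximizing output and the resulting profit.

AVC = 28 - 4Q + Q^2; min AVC = $24 at Q = 2. Since P = $44 ≥ min AVC, the firm produces.
With MC = 28 - 8Q + 3Q^2, P = MC on the upward-sloping part at Q* = 4.
TR = 44·4 = 176. TC = 76 + 112 = 188. Profit = 176 − 188 = -$12.
By producing, the firm covers all variable cost plus $64 of fixed cost; shutting down would lose the full $76.

Profit = -$12 at Q = 4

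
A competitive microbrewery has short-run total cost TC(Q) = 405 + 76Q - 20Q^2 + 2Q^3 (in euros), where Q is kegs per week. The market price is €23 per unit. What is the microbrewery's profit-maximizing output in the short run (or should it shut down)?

Variable cost is VC = 76Q - 20Q^2 + 2Q^3, so AVC = VC/Q = 76 - 20Q + 2Q^2 and MC = dTC/dQ = 76 - 40Q + 6Q^2.
AVC is minimized where dAVC/dQ = -20 + 4Q = 0, at Q = 5; min AVC = 76 - 20·5 + 2·5^2 = €26.
With P < min AVC (€23 < €26), every unit sold adds to the loss.
The firm minimizes its loss by shutting down and losing only its fixed cost of €405.

Shut down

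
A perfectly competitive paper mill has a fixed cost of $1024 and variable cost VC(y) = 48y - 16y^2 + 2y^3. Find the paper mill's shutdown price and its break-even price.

Shutdown price = $16; break-even price = $176

AVC = 48 - 16y + 2y^2; minimized at y = 4, giving min AVC = $16. That is the shutdown price.
ATC = 1024/y + 48 - 16y + 2y^2. Setting dATC/dy = −1024/y^2 − 16 + 4y = 0 gives y = 8 (since 4·8^3 − 16·8^2 = 1024).
min ATC = 1024/8 + 48 − 16·8 + 2·8^2 = $176. That is the break-even price.
For $16 ≤ P < $176 the firm produces at a loss; below $16 it shuts down.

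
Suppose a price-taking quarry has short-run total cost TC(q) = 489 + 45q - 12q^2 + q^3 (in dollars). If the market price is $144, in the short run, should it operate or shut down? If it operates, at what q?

From TC, MC = TC'(q) = 45 - 24q + 3q^2 and AVC = VC/q = 45 - 12q + q^2.
The AVC parabola has its vertex at q = 12/2 = 6, where AVC = 45 - 12·6 + 6^2 = $9.
Because $144 ≥ $9, revenue can cover variable cost; the firm operates.
Set P = MC: 144 = 45 - 24q + 3q^2 → -99 - 24q + 3q^2 = 0. The roots are q = -3 and q = 11; the profit-maximizing output is on the rising part of MC, so q* = 11.
Check: AVC at q = 11 is $34 ≤ P, so revenue covers variable cost.
Profit = P·q − TC = 144·11 − 863 = $721.

Produce at q = 11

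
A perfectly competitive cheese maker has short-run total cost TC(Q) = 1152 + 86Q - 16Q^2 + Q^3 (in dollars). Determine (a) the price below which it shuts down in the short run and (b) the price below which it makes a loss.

AVC = 86 - 16Q + Q^2; minimized at Q = 8, giving min AVC = $22. That is the shutdown price.
ATC = 1152/Q + 86 - 16Q + Q^2. Setting dATC/dQ = −1152/Q^2 − 16 + 2Q = 0 gives Q = 12 (since 2·12^3 − 16·12^2 = 1152).
min ATC = 1152/12 + 86 − 16·12 + 12^2 = $134. That is the break-even price.
For $22 ≤ P < $134 the firm produces at a loss; below $22 it shuts down.

Shutdown price = $22; break-even price = $134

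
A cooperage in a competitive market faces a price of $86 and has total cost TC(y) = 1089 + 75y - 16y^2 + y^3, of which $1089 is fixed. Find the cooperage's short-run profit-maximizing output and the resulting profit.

AVC = 75 - 16y + y^2 has its minimum $11 at y = 8; price $86 clears that bar, so the firm operates.
With MC = 75 - 32y + 3y^2, P = MC on the upward-sloping part at y* = 11.
TR = 86·11 = 946. TC = 1089 + 220 = 1309. Profit = 946 − 1309 = -$363.
By producing, the firm covers all variable cost plus $726 of fixed cost; shutting down would lose the full $1089.

Profit = -$363 at y = 11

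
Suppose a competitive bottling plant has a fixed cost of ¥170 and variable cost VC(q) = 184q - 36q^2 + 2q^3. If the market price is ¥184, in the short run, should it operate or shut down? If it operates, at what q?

From TC, MC = TC'(q) = 184 - 72q + 6q^2 and AVC = VC/q = 184 - 36q + 2q^2.
The AVC parabola has its vertex at q = 36/4 = 9, where AVC = 184 - 36·9 + 2·9^2 = ¥22.
P = ¥184 exceeds min AVC = ¥22, so the firm stays open.
Solving P = MC: -72q + 6q^2 = 0 ⇒ q = 0 or 12. On the upward-sloping branch, q* = 12.
Check: AVC at q = 12 is ¥40 ≤ P, so revenue covers variable cost.
Profit = P·q − TC = 184·12 − 650 = ¥1558.

Produce at q = 12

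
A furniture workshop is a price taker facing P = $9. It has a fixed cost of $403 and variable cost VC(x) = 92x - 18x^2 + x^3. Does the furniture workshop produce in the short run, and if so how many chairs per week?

Shut down

Variable cost is VC = 92x - 18x^2 + x^3, so AVC = VC/x = 92 - 18x + x^2 and MC = dTC/dx = 92 - 36x + 3x^2.
The AVC parabola has its vertex at x = 18/2 = 9, where AVC = 92 - 18·9 + 9^2 = $11.
Since P = $9 < min AVC = $11, price fails to cover variable cost at any output.
The firm minimizes its loss by shutting down and losing only its fixed cost of $403.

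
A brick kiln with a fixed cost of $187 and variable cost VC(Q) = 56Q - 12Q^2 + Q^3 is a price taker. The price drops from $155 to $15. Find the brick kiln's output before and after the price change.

Output falls from 11 to 0 (the firm shuts down)

MC = 56 - 24Q + 3Q^2; the shutdown threshold is min AVC = $20 (at Q = 6).
At P = $155 ≥ min AVC, set P = MC on the rising branch: Q = 11.
At P = $15 < min AVC = $20, price no longer covers variable cost at any output, so the firm shuts down: Q = 0.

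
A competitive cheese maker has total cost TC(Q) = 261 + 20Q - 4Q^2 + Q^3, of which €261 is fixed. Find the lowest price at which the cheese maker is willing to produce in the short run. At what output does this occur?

€16 per unit, at Q = 2

The shutdown price is the minimum of AVC. VC = 20Q - 4Q^2 + Q^3, so AVC = 20 - 4Q + Q^2.
dAVC/dQ = -4 + 2Q = 0 gives Q = 2. min AVC = 20 - 4·2 + 2^2 = 16.
For P < €16 the firm produces nothing.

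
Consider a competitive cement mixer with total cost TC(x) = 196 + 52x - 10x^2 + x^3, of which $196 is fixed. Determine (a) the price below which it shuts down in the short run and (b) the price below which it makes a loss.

Shutdown price = $27; break-even price = $59

AVC = 52 - 10x + x^2; minimized at x = 5, giving min AVC = $27. That is the shutdown price.
ATC = 196/x + 52 - 10x + x^2. Setting dATC/dx = −196/x^2 − 10 + 2x = 0 gives x = 7 (since 2·7^3 − 10·7^2 = 196).
min ATC = 196/7 + 52 − 10·7 + 7^2 = $59. That is the break-even price.
Between these two prices the firm operates at a loss; above $59 it earns a profit.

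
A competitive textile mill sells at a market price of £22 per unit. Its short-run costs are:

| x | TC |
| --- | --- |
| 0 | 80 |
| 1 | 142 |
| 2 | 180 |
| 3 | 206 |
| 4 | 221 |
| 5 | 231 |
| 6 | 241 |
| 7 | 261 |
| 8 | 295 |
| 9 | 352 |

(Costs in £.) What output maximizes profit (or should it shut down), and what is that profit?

Profit at each row (π = 22x − TC): x=0: -80; x=1: -120; x=2: -136; x=3: -140; x=4: -133; x=5: -121; x=6: -109; x=7: -107; x=8: -119; x=9: -154.
Profit is highest at x = 0. Equivalently, the lowest AVC in the table is 181/7 ≈ £25.86 at x = 7, and P = £22 falls below it — price never covers variable cost, so the firm shuts down and loses only its fixed cost.

x = 0 (shut down); profit = -£80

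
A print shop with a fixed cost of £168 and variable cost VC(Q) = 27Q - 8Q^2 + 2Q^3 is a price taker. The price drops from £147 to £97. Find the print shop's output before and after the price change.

Output falls from 6 to 5

AVC = 27 - 8Q + 2Q^2, minimized at Q = 2 where min AVC = £19. MC = 27 - 16Q + 6Q^2.
At P = £147 ≥ min AVC, set P = MC on the rising branch: Q = 6.
At P = £97 ≥ min AVC, set P = MC: Q = 5. The firm stays open but cuts output.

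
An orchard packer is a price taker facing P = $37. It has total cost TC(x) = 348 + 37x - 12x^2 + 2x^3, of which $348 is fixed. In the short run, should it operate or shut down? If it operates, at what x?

Produce at x = 4

From TC, MC = TC'(x) = 37 - 24x + 6x^2 and AVC = VC/x = 37 - 12x + 2x^2.
AVC is minimized where dAVC/dx = -12 + 4x = 0, at x = 3; min AVC = 37 - 12·3 + 2·3^2 = $19.
Since P = $37 ≥ min AVC = $19, price covers variable cost and the firm should produce.
P = MC gives -24x + 6x^2 = 0, with roots 0 and 4. Take the larger (rising MC): x* = 4.
Check: AVC at x = 4 is $21 ≤ P, so revenue covers variable cost.
Profit = P·x − TC = 37·4 − 432 = -$284, a loss, but smaller than the $348 fixed cost the firm would lose by shutting down.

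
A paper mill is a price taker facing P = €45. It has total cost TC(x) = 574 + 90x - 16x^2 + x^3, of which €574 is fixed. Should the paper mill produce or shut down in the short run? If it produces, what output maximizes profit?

Variable cost is VC = 90x - 16x^2 + x^3, so AVC = VC/x = 90 - 16x + x^2 and MC = dTC/dx = 90 - 32x + 3x^2.
AVC hits its minimum where MC = AVC, at x = 8, giving min AVC = 90 - 16·8 + 8^2 = €26.
Because €45 ≥ €26, revenue can cover variable cost; the firm operates.
P = MC gives 45 - 32x + 3x^2 = 0, with roots 5/3 and 9. Take the larger (rising MC): x* = 9.
Check: AVC at x = 9 is €27 ≤ P, so revenue covers variable cost.
Profit = P·x − TC = 45·9 − 817 = -€412, a loss, but smaller than the €574 fixed cost the firm would lose by shutting down.

Produce at x = 9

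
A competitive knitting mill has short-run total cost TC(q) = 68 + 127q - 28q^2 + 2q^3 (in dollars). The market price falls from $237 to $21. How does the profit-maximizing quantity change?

MC = 127 - 56q + 6q^2; the shutdown threshold is min AVC = $29 (at q = 7).
With P = $237 above the shutdown price, P = MC gives q = 11.
At P = $21 < min AVC = $29, price no longer covers variable cost at any output, so the firm shuts down: q = 0.

Output falls from 11 to 0 (the firm shuts down)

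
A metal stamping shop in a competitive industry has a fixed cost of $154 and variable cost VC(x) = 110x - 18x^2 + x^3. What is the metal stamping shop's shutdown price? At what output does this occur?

$29 per unit, at x = 9

The shutdown price is the minimum of AVC. VC = 110x - 18x^2 + x^3, so AVC = 110 - 18x + x^2.
dAVC/dx = -18 + 2x = 0 gives x = 9. min AVC = 110 - 18·9 + 9^2 = 29.
So the shutdown price is $29.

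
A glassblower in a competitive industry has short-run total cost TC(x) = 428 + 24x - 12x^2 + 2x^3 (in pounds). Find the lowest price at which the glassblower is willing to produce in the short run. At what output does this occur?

£6 per unit, at x = 3

The shutdown price is the minimum of AVC. VC = 24x - 12x^2 + 2x^3, so AVC = 24 - 12x + 2x^2.
dAVC/dx = -12 + 4x = 0 gives x = 3. min AVC = 24 - 12·3 + 2·3^2 = 6.
The firm shuts down for any P below £6.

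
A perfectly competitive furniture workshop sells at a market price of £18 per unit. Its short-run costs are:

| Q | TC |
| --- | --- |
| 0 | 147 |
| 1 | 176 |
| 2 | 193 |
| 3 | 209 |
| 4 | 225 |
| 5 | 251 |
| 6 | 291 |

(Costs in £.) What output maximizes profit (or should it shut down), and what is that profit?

Tabulate TR − TC: Q=0: -147; Q=1: -158; Q=2: -157; Q=3: -155; Q=4: -153; Q=5: -161; Q=6: -183.
Profit is highest at Q = 0. Equivalently, the lowest AVC in the table is 78/4 ≈ £19.50 at Q = 4, and P = £18 falls below it — price never covers variable cost, so the firm shuts down and loses only its fixed cost.

Q = 0 (shut down); profit = -£147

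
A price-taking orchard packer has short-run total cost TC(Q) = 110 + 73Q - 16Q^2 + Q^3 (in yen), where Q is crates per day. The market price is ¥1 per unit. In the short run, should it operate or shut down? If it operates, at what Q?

Strip out fixed cost: VC = 73Q - 16Q^2 + Q^3. Then AVC = 73 - 16Q + Q^2 and MC = 73 - 32Q + 3Q^2.
The AVC parabola has its vertex at Q = 16/2 = 8, where AVC = 73 - 16·8 + 8^2 = ¥9.
Since P = ¥1 < min AVC = ¥9, price fails to cover variable cost at any output.
Best response: produce nothing and absorb the ¥110 fixed cost.

Shut down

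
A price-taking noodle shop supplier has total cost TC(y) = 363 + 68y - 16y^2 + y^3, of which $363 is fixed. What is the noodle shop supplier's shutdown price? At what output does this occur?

$4 per unit, at y = 8

The shutdown price is the minimum of AVC. VC = 68y - 16y^2 + y^3, so AVC = 68 - 16y + y^2.
dAVC/dy = -16 + 2y = 0 gives y = 8. min AVC = 68 - 16·8 + 8^2 = 4.
So the shutdown price is $4.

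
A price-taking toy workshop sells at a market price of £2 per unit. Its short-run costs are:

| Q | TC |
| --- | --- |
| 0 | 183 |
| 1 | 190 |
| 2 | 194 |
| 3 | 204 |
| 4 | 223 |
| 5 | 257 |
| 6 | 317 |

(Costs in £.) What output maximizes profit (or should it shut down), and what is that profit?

Q = 0 (shut down); profit = -£183

Tabulate TR − TC: Q=0: -183; Q=1: -188; Q=2: -190; Q=3: -198; Q=4: -215; Q=5: -247; Q=6: -305.
Profit is highest at Q = 0. Equivalently, the lowest AVC in the table is 11/2 ≈ £5.50 at Q = 2, and P = £2 falls below it — price never covers variable cost, so the firm shuts down and loses only its fixed cost.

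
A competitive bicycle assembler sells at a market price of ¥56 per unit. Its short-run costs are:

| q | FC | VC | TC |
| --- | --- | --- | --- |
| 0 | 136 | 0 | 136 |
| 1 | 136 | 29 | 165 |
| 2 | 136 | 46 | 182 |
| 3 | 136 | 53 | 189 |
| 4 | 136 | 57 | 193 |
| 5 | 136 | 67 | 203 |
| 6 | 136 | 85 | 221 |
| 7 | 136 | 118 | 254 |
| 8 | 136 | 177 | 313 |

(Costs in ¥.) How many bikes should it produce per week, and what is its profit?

Compute π = P·q − TC at each output: q=0: -136; q=1: -109; q=2: -70; q=3: -21; q=4: 31; q=5: 77; q=6: 115; q=7: 138; q=8: 135.
Profit is maximized at q = 7. AVC there is 118/7 = ¥16.86 ≤ P, so producing beats shutting down (which would give -¥136).

q = 7; profit = ¥138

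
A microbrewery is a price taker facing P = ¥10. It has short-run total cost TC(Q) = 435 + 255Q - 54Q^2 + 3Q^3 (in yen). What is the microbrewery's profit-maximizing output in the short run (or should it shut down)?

From TC, MC = TC'(Q) = 255 - 108Q + 9Q^2 and AVC = VC/Q = 255 - 54Q + 3Q^2.
AVC is minimized where dAVC/dQ = -54 + 6Q = 0, at Q = 9; min AVC = 255 - 54·9 + 3·9^2 = ¥12.
Since P = ¥10 < min AVC = ¥12, price fails to cover variable cost at any output.
Best response: produce nothing and absorb the ¥435 fixed cost.

Shut down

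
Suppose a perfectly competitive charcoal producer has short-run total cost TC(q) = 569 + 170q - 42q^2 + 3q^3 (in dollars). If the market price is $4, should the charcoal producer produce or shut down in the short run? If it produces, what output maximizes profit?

Strip out fixed cost: VC = 170q - 42q^2 + 3q^3. Then AVC = 170 - 42q + 3q^2 and MC = 170 - 84q + 9q^2.
AVC hits its minimum where MC = AVC, at q = 7, giving min AVC = 170 - 42·7 + 3·7^2 = $23.
Since P = $4 < min AVC = $23, price fails to cover variable cost at any output.
Best response: produce nothing and absorb the $569 fixed cost.

Shut down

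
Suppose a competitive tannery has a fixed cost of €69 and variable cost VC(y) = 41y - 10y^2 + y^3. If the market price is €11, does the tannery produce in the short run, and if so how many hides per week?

Shut down

Strip out fixed cost: VC = 41y - 10y^2 + y^3. Then AVC = 41 - 10y + y^2 and MC = 41 - 20y + 3y^2.
AVC hits its minimum where MC = AVC, at y = 5, giving min AVC = 41 - 10·5 + 5^2 = €16.
P = €11 lies below min AVC = €16; no output level covers variable cost.
The firm minimizes its loss by shutting down and losing only its fixed cost of €69.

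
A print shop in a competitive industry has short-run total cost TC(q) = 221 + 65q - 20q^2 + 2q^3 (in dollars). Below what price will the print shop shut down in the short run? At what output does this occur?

Short-run supply begins at min AVC. From VC = 65q - 20q^2 + 2q^3, AVC = 65 - 20q + 2q^2.
dAVC/dq = -20 + 4q = 0 gives q = 5. min AVC = 65 - 20·5 + 2·5^2 = 15.
The firm shuts down for any P below $15.

$15 per unit, at q = 5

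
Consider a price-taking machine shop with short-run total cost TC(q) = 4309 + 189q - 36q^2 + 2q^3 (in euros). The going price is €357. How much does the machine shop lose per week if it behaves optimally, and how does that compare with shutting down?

AVC = 189 - 36q + 2q^2 has its minimum €27 at q = 9; price €357 clears that bar, so the firm operates.
MC = 189 - 72q + 6q^2. Setting P = MC and taking the root on the rising branch gives q* = 14.
TR = 357·14 = 4998. TC = 4309 + 1078 = 5387. Profit = 4998 − 5387 = -€389.
That loss of €389 beats the €4309 the firm would lose by shutting down; producing recovers €3920 of fixed cost.

Profit = -€389 at q = 14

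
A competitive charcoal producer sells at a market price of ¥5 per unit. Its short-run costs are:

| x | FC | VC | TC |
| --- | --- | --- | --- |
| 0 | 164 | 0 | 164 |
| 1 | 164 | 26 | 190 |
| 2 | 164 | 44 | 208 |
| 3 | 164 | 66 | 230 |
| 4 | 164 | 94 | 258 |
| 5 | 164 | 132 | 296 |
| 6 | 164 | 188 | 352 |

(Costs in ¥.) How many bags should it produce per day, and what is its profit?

x = 0 (shut down); profit = -¥164

Compute π = P·x − TC at each output: x=0: -164; x=1: -185; x=2: -198; x=3: -215; x=4: -238; x=5: -271; x=6: -322.
Profit is highest at x = 0. Equivalently, the lowest AVC in the table is 44/2 ≈ ¥22 at x = 2, and P = ¥5 falls below it — price never covers variable cost, so the firm shuts down and loses only its fixed cost.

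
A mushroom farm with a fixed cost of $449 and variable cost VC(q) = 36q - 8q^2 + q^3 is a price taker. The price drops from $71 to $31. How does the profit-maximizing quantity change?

Output falls from 7 to 5

MC = 36 - 16q + 3q^2; the shutdown threshold is min AVC = $20 (at q = 4).
With P = $71 above the shutdown price, P = MC gives q = 7.
At P = $31 ≥ min AVC, set P = MC: q = 5. The firm stays open but cuts output.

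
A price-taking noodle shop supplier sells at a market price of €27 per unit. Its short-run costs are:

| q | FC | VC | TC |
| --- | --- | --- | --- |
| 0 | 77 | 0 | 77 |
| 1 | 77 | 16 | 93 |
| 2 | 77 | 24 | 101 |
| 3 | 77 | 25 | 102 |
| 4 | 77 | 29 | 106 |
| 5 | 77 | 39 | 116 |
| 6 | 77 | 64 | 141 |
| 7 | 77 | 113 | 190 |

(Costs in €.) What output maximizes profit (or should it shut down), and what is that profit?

Profit at each row (π = 27q − TC): q=0: -77; q=1: -66; q=2: -47; q=3: -21; q=4: 2; q=5: 19; q=6: 21; q=7: -1.
Profit is maximized at q = 6. AVC there is 64/6 = €10.67 ≤ P, so producing beats shutting down (which would give -€77).

q = 6; profit = €21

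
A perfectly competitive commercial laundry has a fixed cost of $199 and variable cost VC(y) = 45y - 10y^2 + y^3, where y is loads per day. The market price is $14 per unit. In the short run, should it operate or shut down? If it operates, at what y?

Shut down

From TC, MC = TC'(y) = 45 - 20y + 3y^2 and AVC = VC/y = 45 - 10y + y^2.
The AVC parabola has its vertex at y = 10/2 = 5, where AVC = 45 - 10·5 + 5^2 = $20.
Since P = $14 < min AVC = $20, price fails to cover variable cost at any output.
The firm minimizes its loss by shutting down and losing only its fixed cost of $199.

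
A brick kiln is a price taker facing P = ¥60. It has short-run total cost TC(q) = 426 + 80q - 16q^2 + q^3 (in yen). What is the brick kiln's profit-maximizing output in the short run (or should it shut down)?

From TC, MC = TC'(q) = 80 - 32q + 3q^2 and AVC = VC/q = 80 - 16q + q^2.
The AVC parabola has its vertex at q = 16/2 = 8, where AVC = 80 - 16·8 + 8^2 = ¥16.
Since P = ¥60 ≥ min AVC = ¥16, price covers variable cost and the firm should produce.
Set P = MC: 60 = 80 - 32q + 3q^2 → 20 - 32q + 3q^2 = 0. The roots are q = 2/3 and q = 10; the profit-maximizing output is on the rising part of MC, so q* = 10.
Check: AVC at q = 10 is ¥20 ≤ P, so revenue covers variable cost.
Profit = P·q − TC = 60·10 − 626 = -¥26, a loss, but smaller than the ¥426 fixed cost the firm would lose by shutting down.

Produce at q = 10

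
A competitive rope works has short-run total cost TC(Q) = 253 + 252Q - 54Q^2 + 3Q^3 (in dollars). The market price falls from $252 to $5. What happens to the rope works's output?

Output falls from 12 to 0 (the firm shuts down)

MC = 252 - 108Q + 9Q^2; the shutdown threshold is min AVC = $9 (at Q = 9).
With P = $252 above the shutdown price, P = MC gives Q = 12.
At P = $5 < min AVC = $9, price no longer covers variable cost at any output, so the firm shuts down: Q = 0.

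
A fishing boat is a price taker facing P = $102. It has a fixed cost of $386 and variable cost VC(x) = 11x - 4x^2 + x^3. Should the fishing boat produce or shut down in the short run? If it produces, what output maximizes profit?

Produce at x = 7

Variable cost is VC = 11x - 4x^2 + x^3, so AVC = VC/x = 11 - 4x + x^2 and MC = dTC/dx = 11 - 8x + 3x^2.
The AVC parabola has its vertex at x = 4/2 = 2, where AVC = 11 - 4·2 + 2^2 = $7.
P = $102 exceeds min AVC = $7, so the firm stays open.
Solving P = MC: -91 - 8x + 3x^2 = 0 ⇒ x = -13/3 or 7. On the upward-sloping branch, x* = 7.
Check: AVC at x = 7 is $32 ≤ P, so revenue covers variable cost.
Profit = P·x − TC = 102·7 − 610 = $104.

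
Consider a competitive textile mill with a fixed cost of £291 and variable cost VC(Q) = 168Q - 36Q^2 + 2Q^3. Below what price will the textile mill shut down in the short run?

Short-run supply begins at min AVC. From VC = 168Q - 36Q^2 + 2Q^3, AVC = 168 - 36Q + 2Q^2.
At the minimum of AVC, MC = AVC. MC = 168 - 72Q + 6Q^2; setting MC = AVC gives 4Q^2 - 36Q = 0, so Q = 9. min AVC = 6.
The firm shuts down for any P below £6.

£6 per unit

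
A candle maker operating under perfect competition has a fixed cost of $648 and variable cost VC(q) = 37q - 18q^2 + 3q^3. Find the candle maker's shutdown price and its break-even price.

Shutdown price = $10; break-even price = $145

Shutdown price = min AVC. AVC = 37 - 18q + 3q^2, with vertex at q = 3 and minimum $10.
ATC = 648/q + 37 - 18q + 3q^2. Setting dATC/dq = −648/q^2 − 18 + 6q = 0 gives q = 6 (since 6·6^3 − 18·6^2 = 648).
min ATC = 648/6 + 37 − 18·6 + 3·6^2 = $145. That is the break-even price.
For $10 ≤ P < $145 the firm produces at a loss; below $10 it shuts down.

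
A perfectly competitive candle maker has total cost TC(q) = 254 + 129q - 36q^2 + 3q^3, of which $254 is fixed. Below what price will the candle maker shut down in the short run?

The firm shuts down when price falls below the minimum of average variable cost. AVC = VC/q = 129 - 36q + 3q^2.
At the minimum of AVC, MC = AVC. MC = 129 - 72q + 9q^2; setting MC = AVC gives 6q^2 - 36q = 0, so q = 6. min AVC = 21.
The firm shuts down for any P below $21.

$21 per unit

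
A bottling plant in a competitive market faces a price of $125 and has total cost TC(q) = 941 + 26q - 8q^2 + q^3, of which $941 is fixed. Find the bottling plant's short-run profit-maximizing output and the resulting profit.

AVC = 26 - 8q + q^2; min AVC = $10 at q = 4. Since P = $125 ≥ min AVC, the firm produces.
MC = 26 - 16q + 3q^2. Setting P = MC and taking the root on the rising branch gives q* = 9.
TR = 125·9 = 1125. TC = 941 + 315 = 1256. Profit = 1125 − 1256 = -$131.
That loss of $131 beats the $941 the firm would lose by shutting down; producing recovers $810 of fixed cost.

Profit = -$131 at q = 9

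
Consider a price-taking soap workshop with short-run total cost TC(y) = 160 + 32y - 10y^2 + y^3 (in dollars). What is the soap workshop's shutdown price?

$7 per unit

Short-run supply begins at min AVC. From VC = 32y - 10y^2 + y^3, AVC = 32 - 10y + y^2.
dAVC/dy = -10 + 2y = 0 gives y = 5. min AVC = 32 - 10·5 + 5^2 = 7.
For P < $7 the firm produces nothing.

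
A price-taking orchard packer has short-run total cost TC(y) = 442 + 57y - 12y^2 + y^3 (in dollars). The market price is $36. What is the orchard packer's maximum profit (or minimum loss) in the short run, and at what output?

AVC = 57 - 12y + y^2 has its minimum $21 at y = 6; price $36 clears that bar, so the firm operates.
With MC = 57 - 24y + 3y^2, P = MC on the upward-sloping part at y* = 7.
TR = 36·7 = 252. TC = 442 + 154 = 596. Profit = 252 − 596 = -$344.
Shutting down would mean losing the fixed cost of $442, so operating at a loss of $344 is better by $98.

Profit = -$344 at y = 7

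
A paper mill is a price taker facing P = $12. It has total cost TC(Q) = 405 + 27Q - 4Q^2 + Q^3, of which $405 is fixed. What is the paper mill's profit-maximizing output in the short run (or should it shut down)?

Shut down

Variable cost is VC = 27Q - 4Q^2 + Q^3, so AVC = VC/Q = 27 - 4Q + Q^2 and MC = dTC/dQ = 27 - 8Q + 3Q^2.
AVC is minimized where dAVC/dQ = -4 + 2Q = 0, at Q = 2; min AVC = 27 - 4·2 + 2^2 = $23.
Since P = $12 < min AVC = $23, price fails to cover variable cost at any output.
Best response: produce nothing and absorb the $405 fixed cost.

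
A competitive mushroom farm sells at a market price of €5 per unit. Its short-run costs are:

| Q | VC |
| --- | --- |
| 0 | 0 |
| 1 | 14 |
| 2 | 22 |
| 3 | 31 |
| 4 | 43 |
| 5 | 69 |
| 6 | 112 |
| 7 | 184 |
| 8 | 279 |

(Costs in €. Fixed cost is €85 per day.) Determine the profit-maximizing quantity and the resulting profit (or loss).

Q = 0 (shut down); profit = -€85

Tabulate TR − TC: Q=0: -85; Q=1: -94; Q=2: -97; Q=3: -101; Q=4: -108; Q=5: -129; Q=6: -167; Q=7: -234; Q=8: -324.
Profit is highest at Q = 0. Equivalently, the lowest AVC in the table is 31/3 ≈ €10.33 at Q = 3, and P = €5 falls below it — price never covers variable cost, so the firm shuts down and loses only its fixed cost.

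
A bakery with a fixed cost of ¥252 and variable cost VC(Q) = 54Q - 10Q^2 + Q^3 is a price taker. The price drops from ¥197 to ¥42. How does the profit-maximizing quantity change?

Output falls from 11 to 6

MC = 54 - 20Q + 3Q^2; the shutdown threshold is min AVC = ¥29 (at Q = 5).
With P = ¥197 above the shutdown price, P = MC gives Q = 11.
At P = ¥42 ≥ min AVC, set P = MC: Q = 6. The firm stays open but cuts output.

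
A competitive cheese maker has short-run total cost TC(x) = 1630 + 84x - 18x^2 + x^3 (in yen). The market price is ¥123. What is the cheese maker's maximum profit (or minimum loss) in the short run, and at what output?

AVC = 84 - 18x + x^2 has its minimum ¥3 at x = 9; price ¥123 clears that bar, so the firm operates.
MC = 84 - 36x + 3x^2. Setting P = MC and taking the root on the rising branch gives x* = 13.
TR = 123·13 = 1599. TC = 1630 + 247 = 1877. Profit = 1599 − 1877 = -¥278.
That loss of ¥278 beats the ¥1630 the firm would lose by shutting down; producing recovers ¥1352 of fixed cost.

Profit = -¥278 at x = 13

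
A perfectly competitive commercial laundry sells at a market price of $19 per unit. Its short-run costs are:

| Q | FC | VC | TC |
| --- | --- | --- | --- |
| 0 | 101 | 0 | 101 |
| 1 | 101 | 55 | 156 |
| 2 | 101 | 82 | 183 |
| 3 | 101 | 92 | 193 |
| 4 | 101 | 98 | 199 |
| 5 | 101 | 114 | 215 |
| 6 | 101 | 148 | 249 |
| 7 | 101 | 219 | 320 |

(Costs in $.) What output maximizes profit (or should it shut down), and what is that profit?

Tabulate TR − TC: Q=0: -101; Q=1: -137; Q=2: -145; Q=3: -136; Q=4: -123; Q=5: -120; Q=6: -135; Q=7: -187.
Profit is highest at Q = 0. Equivalently, the lowest AVC in the table is 114/5 ≈ $22.80 at Q = 5, and P = $19 falls below it — price never covers variable cost, so the firm shuts down and loses only its fixed cost.

Q = 0 (shut down); profit = -$101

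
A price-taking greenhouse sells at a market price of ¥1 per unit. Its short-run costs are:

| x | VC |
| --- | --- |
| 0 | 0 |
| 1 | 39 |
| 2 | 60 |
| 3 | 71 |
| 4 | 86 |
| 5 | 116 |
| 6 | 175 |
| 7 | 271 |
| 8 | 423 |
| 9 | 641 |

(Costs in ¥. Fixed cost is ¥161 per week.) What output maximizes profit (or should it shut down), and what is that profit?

Compute π = P·x − TC at each output: x=0: -161; x=1: -199; x=2: -219; x=3: -229; x=4: -243; x=5: -272; x=6: -330; x=7: -425; x=8: -576; x=9: -793.
Profit is highest at x = 0. Equivalently, the lowest AVC in the table is 86/4 ≈ ¥21.50 at x = 4, and P = ¥1 falls below it — price never covers variable cost, so the firm shuts down and loses only its fixed cost.

x = 0 (shut down); profit = -¥161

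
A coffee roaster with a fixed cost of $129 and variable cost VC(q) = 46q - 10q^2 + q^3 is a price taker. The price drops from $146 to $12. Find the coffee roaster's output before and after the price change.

Output falls from 10 to 0 (the firm shuts down)

AVC = 46 - 10q + q^2, minimized at q = 5 where min AVC = $21. MC = 46 - 20q + 3q^2.
With P = $146 above the shutdown price, P = MC gives q = 10.
At P = $12 < min AVC = $21, price no longer covers variable cost at any output, so the firm shuts down: q = 0.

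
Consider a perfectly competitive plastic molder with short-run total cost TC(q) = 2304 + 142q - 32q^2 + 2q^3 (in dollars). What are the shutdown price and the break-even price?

Shutdown price = $14; break-even price = $238

Shutdown price = min AVC. AVC = 142 - 32q + 2q^2, with vertex at q = 8 and minimum $14.
ATC = 2304/q + 142 - 32q + 2q^2. Setting dATC/dq = −2304/q^2 − 32 + 4q = 0 gives q = 12 (since 4·12^3 − 32·12^2 = 2304).
min ATC = 2304/12 + 142 − 32·12 + 2·12^2 = $238. That is the break-even price.
For $14 ≤ P < $238 the firm produces at a loss; below $14 it shuts down.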